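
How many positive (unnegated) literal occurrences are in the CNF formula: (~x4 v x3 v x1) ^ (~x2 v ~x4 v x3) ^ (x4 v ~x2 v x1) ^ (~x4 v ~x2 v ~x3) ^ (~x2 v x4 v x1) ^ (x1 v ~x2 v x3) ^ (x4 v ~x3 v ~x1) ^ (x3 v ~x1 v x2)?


Scan each clause for unnegated literals.
Clause 1: 2 positive; Clause 2: 1 positive; Clause 3: 2 positive; Clause 4: 0 positive; Clause 5: 2 positive; Clause 6: 2 positive; Clause 7: 1 positive; Clause 8: 2 positive.
Total positive literal occurrences = 12.

12


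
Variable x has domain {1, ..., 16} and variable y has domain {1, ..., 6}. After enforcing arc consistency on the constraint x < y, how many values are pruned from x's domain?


For the constraint x < y, x needs a supporting value in y's domain.
x can be at most 5 (one less than y's maximum).
Valid x values from domain: 5 out of 16.
Pruned = 16 - 5 = 11.

11


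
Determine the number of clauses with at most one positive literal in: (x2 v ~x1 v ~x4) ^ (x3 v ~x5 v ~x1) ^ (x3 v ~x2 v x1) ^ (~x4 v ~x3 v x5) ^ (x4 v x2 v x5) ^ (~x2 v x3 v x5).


A Horn clause has at most one positive literal.
Clause 1: 1 positive lit(s) -> Horn
Clause 2: 1 positive lit(s) -> Horn
Clause 3: 2 positive lit(s) -> not Horn
Clause 4: 1 positive lit(s) -> Horn
Clause 5: 3 positive lit(s) -> not Horn
Clause 6: 2 positive lit(s) -> not Horn
Total Horn clauses = 3.

3


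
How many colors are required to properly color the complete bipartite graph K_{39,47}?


K_{39,47} is bipartite by definition: the two parts are independent sets, with every edge crossing between them.
Color all vertices in one part with color 1 and all vertices in the other part with color 2.
Since the graph has at least one edge, one color does not suffice.
Chromatic number = 2.

2


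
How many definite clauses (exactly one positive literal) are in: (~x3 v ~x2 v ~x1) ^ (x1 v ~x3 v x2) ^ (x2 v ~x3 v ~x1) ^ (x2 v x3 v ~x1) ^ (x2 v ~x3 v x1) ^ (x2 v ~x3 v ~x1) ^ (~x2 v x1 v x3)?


A definite clause has exactly one positive literal.
Clause 1: 0 positive -> not definite
Clause 2: 2 positive -> not definite
Clause 3: 1 positive -> definite
Clause 4: 2 positive -> not definite
Clause 5: 2 positive -> not definite
Clause 6: 1 positive -> definite
Clause 7: 2 positive -> not definite
Definite clause count = 2.

2


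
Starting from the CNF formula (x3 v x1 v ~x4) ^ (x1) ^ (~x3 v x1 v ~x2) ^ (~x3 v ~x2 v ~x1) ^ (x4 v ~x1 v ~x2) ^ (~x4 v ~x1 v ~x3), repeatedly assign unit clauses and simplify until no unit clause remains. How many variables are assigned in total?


Unit propagation repeatedly assigns the literal in any unit clause, then simplifies.
Assignments in order: x1 = T.
No further unit clauses remain.
Total variables assigned = 1.

1


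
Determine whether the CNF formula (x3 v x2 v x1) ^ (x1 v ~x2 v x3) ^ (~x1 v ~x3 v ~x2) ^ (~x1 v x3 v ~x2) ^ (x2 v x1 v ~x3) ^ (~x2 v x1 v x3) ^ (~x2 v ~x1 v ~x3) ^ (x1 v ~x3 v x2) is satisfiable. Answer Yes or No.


Check all 8 possible truth assignments.
Number of satisfying assignments found: 3.
The formula is satisfiable.

Yes


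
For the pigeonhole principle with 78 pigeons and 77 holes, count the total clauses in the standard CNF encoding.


The PHP encoding has two parts:
1) At-least-one-hole clauses: 78 (one per pigeon, each with 77 literals).
2) At-most-one-pigeon-per-hole clauses: 77 holes * C(78,2) = 77 * 3003 = 231231.
Total clauses = 78 + 231231 = 231309.

231309


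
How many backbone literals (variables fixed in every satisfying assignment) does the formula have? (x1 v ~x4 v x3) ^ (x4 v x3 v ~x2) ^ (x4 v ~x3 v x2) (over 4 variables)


Find all satisfying assignments: 10 model(s).
Check which variables have the same value in every model.
No variable is fixed across all models.
Backbone size = 0.

0


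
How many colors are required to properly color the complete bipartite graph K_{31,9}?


K_{31,9} is bipartite by definition: the two parts are independent sets, with every edge crossing between them.
Color all vertices in one part with color 1 and all vertices in the other part with color 2.
Since the graph has at least one edge, one color does not suffice.
Chromatic number = 2.

2


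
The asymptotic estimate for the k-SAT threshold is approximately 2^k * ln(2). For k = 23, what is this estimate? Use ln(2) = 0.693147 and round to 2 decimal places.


Using the asymptotic formula: threshold ~ 2^k * ln(2).
2^23 = 8388608.
8388608 * 0.693147 = 5814538.47.

5814538.47


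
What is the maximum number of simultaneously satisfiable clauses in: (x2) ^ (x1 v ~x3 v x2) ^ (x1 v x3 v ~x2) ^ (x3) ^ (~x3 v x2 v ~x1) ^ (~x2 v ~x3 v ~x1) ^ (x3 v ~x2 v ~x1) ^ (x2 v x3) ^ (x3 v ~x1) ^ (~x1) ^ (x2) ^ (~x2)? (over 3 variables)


Enumerate all 8 truth assignments.
For each, count how many of the 12 clauses are satisfied.
The formula is not fully satisfiable, so the maximum is below 12.
Maximum simultaneously satisfiable clauses = 11.

11


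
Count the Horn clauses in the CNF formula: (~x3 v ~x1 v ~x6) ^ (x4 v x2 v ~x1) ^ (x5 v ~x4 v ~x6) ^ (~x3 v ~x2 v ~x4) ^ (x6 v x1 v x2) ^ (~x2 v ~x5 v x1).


A Horn clause has at most one positive literal.
Clause 1: 0 positive lit(s) -> Horn
Clause 2: 2 positive lit(s) -> not Horn
Clause 3: 1 positive lit(s) -> Horn
Clause 4: 0 positive lit(s) -> Horn
Clause 5: 3 positive lit(s) -> not Horn
Clause 6: 1 positive lit(s) -> Horn
Total Horn clauses = 4.

4


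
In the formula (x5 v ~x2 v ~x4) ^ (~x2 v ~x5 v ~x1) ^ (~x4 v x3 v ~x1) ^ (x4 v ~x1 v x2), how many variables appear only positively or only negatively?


A pure literal appears in only one polarity across all clauses.
Pure literals: x1 (negative only), x3 (positive only).
Count = 2.

2


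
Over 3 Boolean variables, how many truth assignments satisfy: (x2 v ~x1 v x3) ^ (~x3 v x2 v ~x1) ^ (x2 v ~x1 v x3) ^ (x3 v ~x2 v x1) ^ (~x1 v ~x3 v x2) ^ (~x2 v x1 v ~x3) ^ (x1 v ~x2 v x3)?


Enumerate all 8 truth assignments over 3 variables.
Test each against every clause.
Satisfying assignments found: 4.

4


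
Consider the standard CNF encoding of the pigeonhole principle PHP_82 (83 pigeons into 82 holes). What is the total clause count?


The PHP encoding has two parts:
1) At-least-one-hole clauses: 83 (one per pigeon, each with 82 literals).
2) At-most-one-pigeon-per-hole clauses: 82 holes * C(83,2) = 82 * 3403 = 279046.
Total clauses = 83 + 279046 = 279129.

279129


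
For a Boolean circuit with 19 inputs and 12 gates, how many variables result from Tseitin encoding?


The Tseitin transformation introduces one auxiliary variable per gate.
Total variables = inputs + gates = 19 + 12 = 31.

31


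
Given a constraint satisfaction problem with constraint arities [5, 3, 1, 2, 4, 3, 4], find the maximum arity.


The arities are: 5, 3, 1, 2, 4, 3, 4.
Scan for the maximum value.
Maximum arity = 5.

5


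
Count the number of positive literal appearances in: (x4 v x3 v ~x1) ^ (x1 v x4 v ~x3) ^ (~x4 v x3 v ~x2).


Scan each clause for unnegated literals.
Clause 1: 2 positive; Clause 2: 2 positive; Clause 3: 1 positive.
Total positive literal occurrences = 5.

5


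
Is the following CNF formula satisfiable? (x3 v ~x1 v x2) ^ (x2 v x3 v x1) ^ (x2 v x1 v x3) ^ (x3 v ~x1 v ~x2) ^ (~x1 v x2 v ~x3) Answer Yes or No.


Check all 8 possible truth assignments.
Number of satisfying assignments found: 4.
The formula is satisfiable.

Yes


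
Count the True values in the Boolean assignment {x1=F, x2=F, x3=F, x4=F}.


The weight is the number of variables assigned True.
True variables: none.
Weight = 0.

0


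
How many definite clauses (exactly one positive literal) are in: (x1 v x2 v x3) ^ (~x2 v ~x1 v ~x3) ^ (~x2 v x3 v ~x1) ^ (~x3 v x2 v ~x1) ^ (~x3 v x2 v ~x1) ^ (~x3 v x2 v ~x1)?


A definite clause has exactly one positive literal.
Clause 1: 3 positive -> not definite
Clause 2: 0 positive -> not definite
Clause 3: 1 positive -> definite
Clause 4: 1 positive -> definite
Clause 5: 1 positive -> definite
Clause 6: 1 positive -> definite
Definite clause count = 4.

4


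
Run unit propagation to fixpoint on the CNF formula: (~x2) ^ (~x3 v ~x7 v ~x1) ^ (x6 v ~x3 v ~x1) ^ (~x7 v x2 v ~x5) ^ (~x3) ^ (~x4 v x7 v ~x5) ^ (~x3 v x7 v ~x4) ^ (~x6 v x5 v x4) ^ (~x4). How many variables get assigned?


Unit propagation repeatedly assigns the literal in any unit clause, then simplifies.
Assignments in order: x2 = F, x3 = F, x4 = F.
No further unit clauses remain.
Total variables assigned = 3.

3


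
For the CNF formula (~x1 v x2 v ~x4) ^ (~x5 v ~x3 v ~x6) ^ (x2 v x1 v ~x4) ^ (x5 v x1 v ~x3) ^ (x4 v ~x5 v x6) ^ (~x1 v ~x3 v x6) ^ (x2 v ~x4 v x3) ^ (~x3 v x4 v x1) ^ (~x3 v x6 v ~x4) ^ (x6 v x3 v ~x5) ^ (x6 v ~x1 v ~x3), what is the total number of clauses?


Each group enclosed in parentheses joined by ^ is one clause.
Counting the conjuncts: 11 clauses.

11


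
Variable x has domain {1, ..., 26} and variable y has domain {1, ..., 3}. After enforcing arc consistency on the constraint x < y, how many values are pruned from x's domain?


For the constraint x < y, x needs a supporting value in y's domain.
x can be at most 2 (one less than y's maximum).
Valid x values from domain: 2 out of 26.
Pruned = 26 - 2 = 24.

24


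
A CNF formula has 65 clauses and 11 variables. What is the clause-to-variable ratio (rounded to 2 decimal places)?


Clause-to-variable ratio = clauses / variables.
65 / 11 = 5.91.

5.91


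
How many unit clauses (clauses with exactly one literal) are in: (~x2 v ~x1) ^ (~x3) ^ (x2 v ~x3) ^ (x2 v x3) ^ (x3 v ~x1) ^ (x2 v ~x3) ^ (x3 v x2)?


A unit clause contains exactly one literal.
Unit clauses found: (~x3).
Count = 1.

1


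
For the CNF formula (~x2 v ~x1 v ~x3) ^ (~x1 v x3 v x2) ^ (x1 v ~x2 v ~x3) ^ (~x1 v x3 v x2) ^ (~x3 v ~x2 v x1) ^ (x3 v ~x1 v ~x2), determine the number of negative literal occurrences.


Scan each clause for negated literals.
Clause 1: 3 negative; Clause 2: 1 negative; Clause 3: 2 negative; Clause 4: 1 negative; Clause 5: 2 negative; Clause 6: 2 negative.
Total negative literal occurrences = 11.

11


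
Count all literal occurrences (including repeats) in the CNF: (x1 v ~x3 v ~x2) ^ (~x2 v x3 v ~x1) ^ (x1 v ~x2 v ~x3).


Clause lengths: 3, 3, 3.
Sum = 3 + 3 + 3 = 9.

9


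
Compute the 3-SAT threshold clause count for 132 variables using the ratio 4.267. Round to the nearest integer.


The 3-SAT phase transition occurs at approximately 4.267 clauses per variable.
m = 4.267 * 132 = 563.244.
Rounded to nearest integer: 563.

563


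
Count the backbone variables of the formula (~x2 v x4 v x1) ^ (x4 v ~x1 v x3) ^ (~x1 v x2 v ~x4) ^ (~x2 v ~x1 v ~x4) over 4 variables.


Find all satisfying assignments: 8 model(s).
Check which variables have the same value in every model.
No variable is fixed across all models.
Backbone size = 0.

0


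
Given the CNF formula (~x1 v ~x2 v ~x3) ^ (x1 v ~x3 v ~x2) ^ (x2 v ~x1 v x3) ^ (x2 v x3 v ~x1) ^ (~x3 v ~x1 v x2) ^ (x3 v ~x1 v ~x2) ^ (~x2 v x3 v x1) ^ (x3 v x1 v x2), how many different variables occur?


Identify each distinct variable in the formula.
Variables found: x1, x2, x3.
Total distinct variables = 3.

3


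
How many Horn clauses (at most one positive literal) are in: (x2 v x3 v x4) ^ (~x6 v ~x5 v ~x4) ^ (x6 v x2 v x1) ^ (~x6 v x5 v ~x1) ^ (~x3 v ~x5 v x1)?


A Horn clause has at most one positive literal.
Clause 1: 3 positive lit(s) -> not Horn
Clause 2: 0 positive lit(s) -> Horn
Clause 3: 3 positive lit(s) -> not Horn
Clause 4: 1 positive lit(s) -> Horn
Clause 5: 1 positive lit(s) -> Horn
Total Horn clauses = 3.

3


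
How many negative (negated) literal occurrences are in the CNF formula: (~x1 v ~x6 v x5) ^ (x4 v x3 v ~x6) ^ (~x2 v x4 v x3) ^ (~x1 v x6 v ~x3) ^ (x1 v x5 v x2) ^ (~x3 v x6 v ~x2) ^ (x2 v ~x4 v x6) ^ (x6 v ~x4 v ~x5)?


Scan each clause for negated literals.
Clause 1: 2 negative; Clause 2: 1 negative; Clause 3: 1 negative; Clause 4: 2 negative; Clause 5: 0 negative; Clause 6: 2 negative; Clause 7: 1 negative; Clause 8: 2 negative.
Total negative literal occurrences = 11.

11


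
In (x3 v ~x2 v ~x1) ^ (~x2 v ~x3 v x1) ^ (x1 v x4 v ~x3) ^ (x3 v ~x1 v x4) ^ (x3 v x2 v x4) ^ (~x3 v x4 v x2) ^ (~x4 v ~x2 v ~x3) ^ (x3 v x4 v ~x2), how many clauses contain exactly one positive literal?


A definite clause has exactly one positive literal.
Clause 1: 1 positive -> definite
Clause 2: 1 positive -> definite
Clause 3: 2 positive -> not definite
Clause 4: 2 positive -> not definite
Clause 5: 3 positive -> not definite
Clause 6: 2 positive -> not definite
Clause 7: 0 positive -> not definite
Clause 8: 2 positive -> not definite
Definite clause count = 2.

2


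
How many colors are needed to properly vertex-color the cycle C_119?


An odd cycle cannot be 2-colored: alternating two colors around the cycle returns to the start with a conflict.
Since 119 is odd, three colors are required (and three suffice).
Chromatic number = 3.

3


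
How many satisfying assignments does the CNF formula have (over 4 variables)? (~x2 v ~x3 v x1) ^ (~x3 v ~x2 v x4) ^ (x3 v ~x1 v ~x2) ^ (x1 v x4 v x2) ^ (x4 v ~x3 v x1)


Enumerate all 16 truth assignments over 4 variables.
Test each against every clause.
Satisfying assignments found: 9.

9


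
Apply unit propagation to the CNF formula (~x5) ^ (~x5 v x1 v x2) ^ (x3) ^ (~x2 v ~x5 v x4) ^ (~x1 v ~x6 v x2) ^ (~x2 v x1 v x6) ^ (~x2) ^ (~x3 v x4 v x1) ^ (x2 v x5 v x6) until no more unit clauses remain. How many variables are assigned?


Unit propagation repeatedly assigns the literal in any unit clause, then simplifies.
Assignments in order: x5 = F, x3 = T, x2 = F, x6 = T, x1 = F, x4 = T.
No further unit clauses remain.
Total variables assigned = 6.

6


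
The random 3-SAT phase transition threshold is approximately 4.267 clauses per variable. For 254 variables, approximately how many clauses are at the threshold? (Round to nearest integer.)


The 3-SAT phase transition occurs at approximately 4.267 clauses per variable.
m = 4.267 * 254 = 1083.818.
Rounded to nearest integer: 1084.

1084


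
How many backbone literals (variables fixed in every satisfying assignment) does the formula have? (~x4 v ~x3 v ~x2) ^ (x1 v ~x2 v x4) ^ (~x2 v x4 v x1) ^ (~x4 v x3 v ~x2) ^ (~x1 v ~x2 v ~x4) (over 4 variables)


Find all satisfying assignments: 10 model(s).
Check which variables have the same value in every model.
No variable is fixed across all models.
Backbone size = 0.

0


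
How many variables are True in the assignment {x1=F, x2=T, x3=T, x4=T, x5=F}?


The weight is the number of variables assigned True.
True variables: x2, x3, x4.
Weight = 3.

3


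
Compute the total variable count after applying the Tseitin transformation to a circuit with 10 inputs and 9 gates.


The Tseitin transformation introduces one auxiliary variable per gate.
Total variables = inputs + gates = 10 + 9 = 19.

19


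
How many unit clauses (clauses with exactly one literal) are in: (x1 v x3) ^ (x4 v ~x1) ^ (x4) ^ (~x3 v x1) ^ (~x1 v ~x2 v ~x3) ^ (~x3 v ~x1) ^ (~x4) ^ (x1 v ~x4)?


A unit clause contains exactly one literal.
Unit clauses found: (x4), (~x4).
Count = 2.

2


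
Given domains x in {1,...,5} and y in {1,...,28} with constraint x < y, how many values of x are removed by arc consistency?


For the constraint x < y, x needs a supporting value in y's domain.
x can be at most 27 (one less than y's maximum).
Valid x values from domain: 5 out of 5.
Pruned = 5 - 5 = 0.

0


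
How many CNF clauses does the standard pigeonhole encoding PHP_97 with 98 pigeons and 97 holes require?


The PHP encoding has two parts:
1) At-least-one-hole clauses: 98 (one per pigeon, each with 97 literals).
2) At-most-one-pigeon-per-hole clauses: 97 holes * C(98,2) = 97 * 4753 = 461041.
Total clauses = 98 + 461041 = 461139.

461139


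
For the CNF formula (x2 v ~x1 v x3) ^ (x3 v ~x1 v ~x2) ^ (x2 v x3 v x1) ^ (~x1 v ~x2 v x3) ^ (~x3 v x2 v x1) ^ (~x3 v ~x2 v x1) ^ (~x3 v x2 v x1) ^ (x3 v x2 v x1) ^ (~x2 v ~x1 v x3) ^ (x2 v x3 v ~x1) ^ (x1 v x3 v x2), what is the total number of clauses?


Each group enclosed in parentheses joined by ^ is one clause.
Counting the conjuncts: 11 clauses.

11


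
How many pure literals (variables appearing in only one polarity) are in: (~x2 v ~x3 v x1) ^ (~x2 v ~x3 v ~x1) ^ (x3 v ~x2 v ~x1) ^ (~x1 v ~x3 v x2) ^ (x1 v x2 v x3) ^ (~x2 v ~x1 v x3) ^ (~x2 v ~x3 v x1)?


A pure literal appears in only one polarity across all clauses.
No pure literals found.
Count = 0.

0


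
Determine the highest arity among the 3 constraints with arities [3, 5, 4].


The arities are: 3, 5, 4.
Scan for the maximum value.
Maximum arity = 5.

5


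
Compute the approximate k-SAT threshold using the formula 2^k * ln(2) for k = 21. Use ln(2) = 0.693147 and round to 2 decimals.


Using the asymptotic formula: threshold ~ 2^k * ln(2).
2^21 = 2097152.
2097152 * 0.693147 = 1453634.62.

1453634.62


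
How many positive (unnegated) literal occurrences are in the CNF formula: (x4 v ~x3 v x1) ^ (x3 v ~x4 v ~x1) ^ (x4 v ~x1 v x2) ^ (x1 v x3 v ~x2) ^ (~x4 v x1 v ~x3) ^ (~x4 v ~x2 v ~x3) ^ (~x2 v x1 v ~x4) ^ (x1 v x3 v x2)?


Scan each clause for unnegated literals.
Clause 1: 2 positive; Clause 2: 1 positive; Clause 3: 2 positive; Clause 4: 2 positive; Clause 5: 1 positive; Clause 6: 0 positive; Clause 7: 1 positive; Clause 8: 3 positive.
Total positive literal occurrences = 12.

12


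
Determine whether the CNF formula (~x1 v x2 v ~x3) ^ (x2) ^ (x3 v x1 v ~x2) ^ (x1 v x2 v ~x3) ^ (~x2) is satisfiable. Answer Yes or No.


Check all 8 possible truth assignments.
Number of satisfying assignments found: 0.
The formula is unsatisfiable.

No


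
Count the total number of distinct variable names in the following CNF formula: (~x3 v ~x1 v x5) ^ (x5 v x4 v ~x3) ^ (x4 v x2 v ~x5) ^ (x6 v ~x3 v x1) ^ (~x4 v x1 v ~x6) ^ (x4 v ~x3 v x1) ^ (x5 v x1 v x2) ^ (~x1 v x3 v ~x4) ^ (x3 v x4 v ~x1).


Identify each distinct variable in the formula.
Variables found: x1, x2, x3, x4, x5, x6.
Total distinct variables = 6.

6


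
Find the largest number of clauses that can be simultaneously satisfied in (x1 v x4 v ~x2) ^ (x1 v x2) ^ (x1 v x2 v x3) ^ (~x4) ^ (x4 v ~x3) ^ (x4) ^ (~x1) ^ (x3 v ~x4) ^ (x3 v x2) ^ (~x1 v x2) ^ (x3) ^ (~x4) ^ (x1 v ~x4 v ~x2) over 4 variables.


Enumerate all 16 truth assignments.
For each, count how many of the 13 clauses are satisfied.
The formula is not fully satisfiable, so the maximum is below 13.
Maximum simultaneously satisfiable clauses = 10.

10


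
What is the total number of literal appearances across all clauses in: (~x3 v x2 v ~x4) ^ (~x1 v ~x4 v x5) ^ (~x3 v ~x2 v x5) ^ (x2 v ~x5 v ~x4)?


Clause lengths: 3, 3, 3, 3.
Sum = 3 + 3 + 3 + 3 = 12.

12


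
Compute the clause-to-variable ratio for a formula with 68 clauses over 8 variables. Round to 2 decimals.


Clause-to-variable ratio = clauses / variables.
68 / 8 = 8.5.

8.5


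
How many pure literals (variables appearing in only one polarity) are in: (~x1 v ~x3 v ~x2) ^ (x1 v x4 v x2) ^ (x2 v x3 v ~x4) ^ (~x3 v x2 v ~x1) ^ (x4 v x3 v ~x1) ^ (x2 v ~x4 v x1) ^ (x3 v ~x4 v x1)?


A pure literal appears in only one polarity across all clauses.
No pure literals found.
Count = 0.

0


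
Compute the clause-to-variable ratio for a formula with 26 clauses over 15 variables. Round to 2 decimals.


Clause-to-variable ratio = clauses / variables.
26 / 15 = 1.73.

1.73


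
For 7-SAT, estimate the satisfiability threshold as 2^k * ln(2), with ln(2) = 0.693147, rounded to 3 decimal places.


Using the asymptotic formula: threshold ~ 2^k * ln(2).
2^7 = 128.
128 * 0.693147 = 88.723.

88.723


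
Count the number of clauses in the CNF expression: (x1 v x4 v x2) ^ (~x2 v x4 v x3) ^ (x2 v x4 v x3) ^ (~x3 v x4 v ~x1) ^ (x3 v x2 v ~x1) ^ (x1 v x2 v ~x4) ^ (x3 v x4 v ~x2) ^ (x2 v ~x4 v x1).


Each group enclosed in parentheses joined by ^ is one clause.
Counting the conjuncts: 8 clauses.

8


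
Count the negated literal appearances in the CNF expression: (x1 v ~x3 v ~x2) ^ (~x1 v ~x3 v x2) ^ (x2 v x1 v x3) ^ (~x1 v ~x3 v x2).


Scan each clause for negated literals.
Clause 1: 2 negative; Clause 2: 2 negative; Clause 3: 0 negative; Clause 4: 2 negative.
Total negative literal occurrences = 6.

6


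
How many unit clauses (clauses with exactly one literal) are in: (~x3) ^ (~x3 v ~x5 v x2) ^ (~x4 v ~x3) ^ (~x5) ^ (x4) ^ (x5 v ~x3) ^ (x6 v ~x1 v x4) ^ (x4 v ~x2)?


A unit clause contains exactly one literal.
Unit clauses found: (~x3), (~x5), (x4).
Count = 3.

3


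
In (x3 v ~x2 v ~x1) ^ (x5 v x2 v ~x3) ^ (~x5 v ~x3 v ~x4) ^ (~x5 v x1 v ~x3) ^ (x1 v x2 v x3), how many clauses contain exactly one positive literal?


A definite clause has exactly one positive literal.
Clause 1: 1 positive -> definite
Clause 2: 2 positive -> not definite
Clause 3: 0 positive -> not definite
Clause 4: 1 positive -> definite
Clause 5: 3 positive -> not definite
Definite clause count = 2.

2


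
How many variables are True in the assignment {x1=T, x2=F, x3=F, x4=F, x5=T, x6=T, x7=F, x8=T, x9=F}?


The weight is the number of variables assigned True.
True variables: x1, x5, x6, x8.
Weight = 4.

4


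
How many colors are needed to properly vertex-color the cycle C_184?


A cycle on an even number of vertices is bipartite: alternate two colors around the cycle.
Since 184 is even, two colors suffice, and at least two are needed because the graph has edges.
Chromatic number = 2.

2


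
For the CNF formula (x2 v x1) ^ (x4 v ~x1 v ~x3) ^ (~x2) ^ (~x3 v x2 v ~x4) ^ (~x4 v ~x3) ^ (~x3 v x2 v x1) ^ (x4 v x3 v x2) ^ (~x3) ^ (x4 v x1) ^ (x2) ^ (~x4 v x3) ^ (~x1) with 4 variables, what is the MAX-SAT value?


Enumerate all 16 truth assignments.
For each, count how many of the 12 clauses are satisfied.
The formula is not fully satisfiable, so the maximum is below 12.
Maximum simultaneously satisfiable clauses = 10.

10


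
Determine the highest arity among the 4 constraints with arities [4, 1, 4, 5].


The arities are: 4, 1, 4, 5.
Scan for the maximum value.
Maximum arity = 5.

5


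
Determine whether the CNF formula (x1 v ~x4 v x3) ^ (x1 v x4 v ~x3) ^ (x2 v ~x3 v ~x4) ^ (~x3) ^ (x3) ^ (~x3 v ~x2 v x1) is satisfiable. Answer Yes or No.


Check all 16 possible truth assignments.
Number of satisfying assignments found: 0.
The formula is unsatisfiable.

No


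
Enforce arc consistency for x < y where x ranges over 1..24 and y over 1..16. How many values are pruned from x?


For the constraint x < y, x needs a supporting value in y's domain.
x can be at most 15 (one less than y's maximum).
Valid x values from domain: 15 out of 24.
Pruned = 24 - 15 = 9.

9


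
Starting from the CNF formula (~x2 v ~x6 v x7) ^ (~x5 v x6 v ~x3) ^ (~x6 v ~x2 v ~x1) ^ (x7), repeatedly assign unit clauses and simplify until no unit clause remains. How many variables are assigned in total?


Unit propagation repeatedly assigns the literal in any unit clause, then simplifies.
Assignments in order: x7 = T.
No further unit clauses remain.
Total variables assigned = 1.

1


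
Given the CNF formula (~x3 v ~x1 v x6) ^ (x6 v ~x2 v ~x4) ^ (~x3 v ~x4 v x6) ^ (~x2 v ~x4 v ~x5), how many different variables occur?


Identify each distinct variable in the formula.
Variables found: x1, x2, x3, x4, x5, x6.
Total distinct variables = 6.

6


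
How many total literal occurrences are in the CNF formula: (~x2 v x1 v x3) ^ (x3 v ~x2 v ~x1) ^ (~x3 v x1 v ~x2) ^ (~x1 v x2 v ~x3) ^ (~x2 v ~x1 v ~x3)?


Clause lengths: 3, 3, 3, 3, 3.
Sum = 3 + 3 + 3 + 3 + 3 = 15.

15


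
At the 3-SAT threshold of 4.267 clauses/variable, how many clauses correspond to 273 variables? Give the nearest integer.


The 3-SAT phase transition occurs at approximately 4.267 clauses per variable.
m = 4.267 * 273 = 1164.891.
Rounded to nearest integer: 1165.

1165


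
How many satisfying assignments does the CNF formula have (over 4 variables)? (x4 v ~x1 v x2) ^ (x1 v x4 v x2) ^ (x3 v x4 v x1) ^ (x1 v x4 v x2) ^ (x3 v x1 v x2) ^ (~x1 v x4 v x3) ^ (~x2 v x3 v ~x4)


Enumerate all 16 truth assignments over 4 variables.
Test each against every clause.
Satisfying assignments found: 7.

7


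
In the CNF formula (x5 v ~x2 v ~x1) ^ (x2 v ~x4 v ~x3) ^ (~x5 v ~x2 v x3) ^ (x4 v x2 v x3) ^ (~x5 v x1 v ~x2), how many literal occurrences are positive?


Scan each clause for unnegated literals.
Clause 1: 1 positive; Clause 2: 1 positive; Clause 3: 1 positive; Clause 4: 3 positive; Clause 5: 1 positive.
Total positive literal occurrences = 7.

7


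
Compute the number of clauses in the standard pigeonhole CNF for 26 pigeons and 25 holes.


The PHP encoding has two parts:
1) At-least-one-hole clauses: 26 (one per pigeon, each with 25 literals).
2) At-most-one-pigeon-per-hole clauses: 25 holes * C(26,2) = 25 * 325 = 8125.
Total clauses = 26 + 8125 = 8151.

8151


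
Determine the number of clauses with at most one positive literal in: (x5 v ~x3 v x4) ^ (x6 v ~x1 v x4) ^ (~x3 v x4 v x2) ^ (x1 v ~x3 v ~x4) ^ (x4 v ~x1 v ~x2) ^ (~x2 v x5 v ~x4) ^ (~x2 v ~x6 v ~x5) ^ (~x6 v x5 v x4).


A Horn clause has at most one positive literal.
Clause 1: 2 positive lit(s) -> not Horn
Clause 2: 2 positive lit(s) -> not Horn
Clause 3: 2 positive lit(s) -> not Horn
Clause 4: 1 positive lit(s) -> Horn
Clause 5: 1 positive lit(s) -> Horn
Clause 6: 1 positive lit(s) -> Horn
Clause 7: 0 positive lit(s) -> Horn
Clause 8: 2 positive lit(s) -> not Horn
Total Horn clauses = 4.

4


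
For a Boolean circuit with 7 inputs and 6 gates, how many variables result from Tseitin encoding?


The Tseitin transformation introduces one auxiliary variable per gate.
Total variables = inputs + gates = 7 + 6 = 13.

13


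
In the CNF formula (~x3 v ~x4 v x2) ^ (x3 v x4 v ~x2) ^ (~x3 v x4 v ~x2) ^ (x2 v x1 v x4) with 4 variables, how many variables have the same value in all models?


Find all satisfying assignments: 8 model(s).
Check which variables have the same value in every model.
No variable is fixed across all models.
Backbone size = 0.

0


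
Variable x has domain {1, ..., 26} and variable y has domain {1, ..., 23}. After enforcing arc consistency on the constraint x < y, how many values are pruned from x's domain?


For the constraint x < y, x needs a supporting value in y's domain.
x can be at most 22 (one less than y's maximum).
Valid x values from domain: 22 out of 26.
Pruned = 26 - 22 = 4.

4


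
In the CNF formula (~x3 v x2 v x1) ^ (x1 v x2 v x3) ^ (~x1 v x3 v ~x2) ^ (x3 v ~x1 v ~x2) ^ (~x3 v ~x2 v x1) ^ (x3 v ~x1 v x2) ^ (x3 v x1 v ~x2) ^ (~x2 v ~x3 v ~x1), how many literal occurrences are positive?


Scan each clause for unnegated literals.
Clause 1: 2 positive; Clause 2: 3 positive; Clause 3: 1 positive; Clause 4: 1 positive; Clause 5: 1 positive; Clause 6: 2 positive; Clause 7: 2 positive; Clause 8: 0 positive.
Total positive literal occurrences = 12.

12


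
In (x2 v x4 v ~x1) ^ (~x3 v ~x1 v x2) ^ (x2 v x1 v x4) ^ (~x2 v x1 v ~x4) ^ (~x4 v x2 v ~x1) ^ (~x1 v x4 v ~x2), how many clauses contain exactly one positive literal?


A definite clause has exactly one positive literal.
Clause 1: 2 positive -> not definite
Clause 2: 1 positive -> definite
Clause 3: 3 positive -> not definite
Clause 4: 1 positive -> definite
Clause 5: 1 positive -> definite
Clause 6: 1 positive -> definite
Definite clause count = 4.

4


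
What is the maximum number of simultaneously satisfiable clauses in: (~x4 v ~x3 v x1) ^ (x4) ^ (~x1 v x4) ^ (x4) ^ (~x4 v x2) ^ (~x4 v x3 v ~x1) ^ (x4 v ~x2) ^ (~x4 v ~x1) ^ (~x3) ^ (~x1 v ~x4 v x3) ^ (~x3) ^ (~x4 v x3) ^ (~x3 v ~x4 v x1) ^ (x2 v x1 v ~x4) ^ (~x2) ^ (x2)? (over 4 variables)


Enumerate all 16 truth assignments.
For each, count how many of the 16 clauses are satisfied.
The formula is not fully satisfiable, so the maximum is below 16.
Maximum simultaneously satisfiable clauses = 14.

14


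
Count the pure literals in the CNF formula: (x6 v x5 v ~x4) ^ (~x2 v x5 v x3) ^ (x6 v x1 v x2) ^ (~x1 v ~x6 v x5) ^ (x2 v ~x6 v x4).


A pure literal appears in only one polarity across all clauses.
Pure literals: x3 (positive only), x5 (positive only).
Count = 2.

2


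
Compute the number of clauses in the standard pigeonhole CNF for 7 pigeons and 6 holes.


The PHP encoding has two parts:
1) At-least-one-hole clauses: 7 (one per pigeon, each with 6 literals).
2) At-most-one-pigeon-per-hole clauses: 6 holes * C(7,2) = 6 * 21 = 126.
Total clauses = 7 + 126 = 133.

133


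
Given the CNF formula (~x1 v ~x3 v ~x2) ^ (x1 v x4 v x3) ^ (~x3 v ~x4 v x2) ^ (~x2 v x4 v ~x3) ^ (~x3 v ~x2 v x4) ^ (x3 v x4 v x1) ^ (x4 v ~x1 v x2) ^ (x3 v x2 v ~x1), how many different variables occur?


Identify each distinct variable in the formula.
Variables found: x1, x2, x3, x4.
Total distinct variables = 4.

4


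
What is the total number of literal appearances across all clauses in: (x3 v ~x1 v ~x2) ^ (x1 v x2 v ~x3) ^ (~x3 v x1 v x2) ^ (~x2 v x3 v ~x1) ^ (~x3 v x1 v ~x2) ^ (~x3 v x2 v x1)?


Clause lengths: 3, 3, 3, 3, 3, 3.
Sum = 3 + 3 + 3 + 3 + 3 + 3 = 18.

18


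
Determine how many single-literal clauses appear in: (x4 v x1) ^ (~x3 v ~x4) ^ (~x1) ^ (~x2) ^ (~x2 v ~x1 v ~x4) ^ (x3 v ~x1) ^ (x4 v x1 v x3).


A unit clause contains exactly one literal.
Unit clauses found: (~x1), (~x2).
Count = 2.

2


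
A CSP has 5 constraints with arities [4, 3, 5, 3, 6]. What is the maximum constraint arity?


The arities are: 4, 3, 5, 3, 6.
Scan for the maximum value.
Maximum arity = 6.

6


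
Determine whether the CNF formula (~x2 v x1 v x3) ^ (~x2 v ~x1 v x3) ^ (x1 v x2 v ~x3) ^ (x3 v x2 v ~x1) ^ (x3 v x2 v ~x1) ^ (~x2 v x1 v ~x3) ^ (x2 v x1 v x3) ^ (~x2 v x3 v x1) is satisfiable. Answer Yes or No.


Check all 8 possible truth assignments.
Number of satisfying assignments found: 2.
The formula is satisfiable.

Yes


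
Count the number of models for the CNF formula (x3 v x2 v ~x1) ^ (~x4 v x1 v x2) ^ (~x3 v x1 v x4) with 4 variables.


Enumerate all 16 truth assignments over 4 variables.
Test each against every clause.
Satisfying assignments found: 10.

10


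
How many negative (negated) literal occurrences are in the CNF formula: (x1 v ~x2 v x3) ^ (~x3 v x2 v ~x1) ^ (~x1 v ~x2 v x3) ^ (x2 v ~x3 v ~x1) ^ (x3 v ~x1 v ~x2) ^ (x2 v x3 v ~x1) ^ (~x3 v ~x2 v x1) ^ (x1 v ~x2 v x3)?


Scan each clause for negated literals.
Clause 1: 1 negative; Clause 2: 2 negative; Clause 3: 2 negative; Clause 4: 2 negative; Clause 5: 2 negative; Clause 6: 1 negative; Clause 7: 2 negative; Clause 8: 1 negative.
Total negative literal occurrences = 13.

13


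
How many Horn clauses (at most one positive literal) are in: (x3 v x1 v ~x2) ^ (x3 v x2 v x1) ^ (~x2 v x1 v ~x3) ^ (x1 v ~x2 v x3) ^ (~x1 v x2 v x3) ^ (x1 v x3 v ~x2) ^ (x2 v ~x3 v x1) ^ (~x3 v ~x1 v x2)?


A Horn clause has at most one positive literal.
Clause 1: 2 positive lit(s) -> not Horn
Clause 2: 3 positive lit(s) -> not Horn
Clause 3: 1 positive lit(s) -> Horn
Clause 4: 2 positive lit(s) -> not Horn
Clause 5: 2 positive lit(s) -> not Horn
Clause 6: 2 positive lit(s) -> not Horn
Clause 7: 2 positive lit(s) -> not Horn
Clause 8: 1 positive lit(s) -> Horn
Total Horn clauses = 2.

2


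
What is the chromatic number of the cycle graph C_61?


An odd cycle cannot be 2-colored: alternating two colors around the cycle returns to the start with a conflict.
Since 61 is odd, three colors are required (and three suffice).
Chromatic number = 3.

3


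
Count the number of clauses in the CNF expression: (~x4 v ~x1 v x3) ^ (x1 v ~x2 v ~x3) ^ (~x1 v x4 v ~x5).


Each group enclosed in parentheses joined by ^ is one clause.
Counting the conjuncts: 3 clauses.

3


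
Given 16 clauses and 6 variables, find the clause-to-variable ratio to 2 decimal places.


Clause-to-variable ratio = clauses / variables.
16 / 6 = 2.67.

2.67


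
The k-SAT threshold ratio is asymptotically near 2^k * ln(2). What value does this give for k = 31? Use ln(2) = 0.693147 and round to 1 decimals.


Using the asymptotic formula: threshold ~ 2^k * ln(2).
2^31 = 2147483648.
2147483648 * 0.693147 = 1488521848.2.

1488521848.2


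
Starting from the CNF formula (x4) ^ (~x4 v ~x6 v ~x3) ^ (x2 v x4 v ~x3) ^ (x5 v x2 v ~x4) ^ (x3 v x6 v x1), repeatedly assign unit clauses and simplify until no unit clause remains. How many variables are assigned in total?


Unit propagation repeatedly assigns the literal in any unit clause, then simplifies.
Assignments in order: x4 = T.
No further unit clauses remain.
Total variables assigned = 1.

1


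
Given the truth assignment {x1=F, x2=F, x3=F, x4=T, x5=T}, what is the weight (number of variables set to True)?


The weight is the number of variables assigned True.
True variables: x4, x5.
Weight = 2.

2


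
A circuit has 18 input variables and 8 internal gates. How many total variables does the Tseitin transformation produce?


The Tseitin transformation introduces one auxiliary variable per gate.
Total variables = inputs + gates = 18 + 8 = 26.

26


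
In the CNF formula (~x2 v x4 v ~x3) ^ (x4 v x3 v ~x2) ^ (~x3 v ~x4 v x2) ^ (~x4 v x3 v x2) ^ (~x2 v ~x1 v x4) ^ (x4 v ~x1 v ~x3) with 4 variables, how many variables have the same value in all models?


Find all satisfying assignments: 7 model(s).
Check which variables have the same value in every model.
No variable is fixed across all models.
Backbone size = 0.

0


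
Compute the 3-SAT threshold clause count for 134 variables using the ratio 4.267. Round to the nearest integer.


The 3-SAT phase transition occurs at approximately 4.267 clauses per variable.
m = 4.267 * 134 = 571.778.
Rounded to nearest integer: 572.

572


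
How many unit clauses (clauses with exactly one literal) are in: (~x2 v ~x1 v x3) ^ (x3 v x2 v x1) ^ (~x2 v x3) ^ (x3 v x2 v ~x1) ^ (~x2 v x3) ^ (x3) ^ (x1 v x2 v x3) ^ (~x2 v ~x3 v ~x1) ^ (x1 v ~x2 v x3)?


A unit clause contains exactly one literal.
Unit clauses found: (x3).
Count = 1.

1


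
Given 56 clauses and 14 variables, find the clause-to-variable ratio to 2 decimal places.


Clause-to-variable ratio = clauses / variables.
56 / 14 = 4.0.

4.0


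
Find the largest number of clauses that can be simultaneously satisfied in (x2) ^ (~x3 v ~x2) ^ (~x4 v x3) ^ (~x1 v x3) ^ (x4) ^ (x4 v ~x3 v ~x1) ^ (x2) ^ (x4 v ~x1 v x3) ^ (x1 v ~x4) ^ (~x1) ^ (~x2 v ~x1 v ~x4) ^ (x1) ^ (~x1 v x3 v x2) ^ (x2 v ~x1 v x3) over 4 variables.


Enumerate all 16 truth assignments.
For each, count how many of the 14 clauses are satisfied.
The formula is not fully satisfiable, so the maximum is below 14.
Maximum simultaneously satisfiable clauses = 12.

12


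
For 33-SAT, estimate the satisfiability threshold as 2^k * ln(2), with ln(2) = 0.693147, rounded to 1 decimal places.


Using the asymptotic formula: threshold ~ 2^k * ln(2).
2^33 = 8589934592.
8589934592 * 0.693147 = 5954087392.6.

5954087392.6


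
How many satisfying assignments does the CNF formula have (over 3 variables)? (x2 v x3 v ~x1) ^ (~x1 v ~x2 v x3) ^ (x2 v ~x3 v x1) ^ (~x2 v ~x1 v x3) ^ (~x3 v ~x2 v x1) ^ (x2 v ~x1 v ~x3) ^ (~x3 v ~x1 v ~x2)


Enumerate all 8 truth assignments over 3 variables.
Test each against every clause.
Satisfying assignments found: 2.

2


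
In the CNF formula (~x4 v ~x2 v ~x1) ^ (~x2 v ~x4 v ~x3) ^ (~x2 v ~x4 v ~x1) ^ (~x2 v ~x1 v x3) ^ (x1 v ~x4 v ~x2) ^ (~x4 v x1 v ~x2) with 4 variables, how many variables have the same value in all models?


Find all satisfying assignments: 11 model(s).
Check which variables have the same value in every model.
No variable is fixed across all models.
Backbone size = 0.

0


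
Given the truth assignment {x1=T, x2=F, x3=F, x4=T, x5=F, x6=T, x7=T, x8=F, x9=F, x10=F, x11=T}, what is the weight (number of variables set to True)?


The weight is the number of variables assigned True.
True variables: x1, x4, x6, x7, x11.
Weight = 5.

5


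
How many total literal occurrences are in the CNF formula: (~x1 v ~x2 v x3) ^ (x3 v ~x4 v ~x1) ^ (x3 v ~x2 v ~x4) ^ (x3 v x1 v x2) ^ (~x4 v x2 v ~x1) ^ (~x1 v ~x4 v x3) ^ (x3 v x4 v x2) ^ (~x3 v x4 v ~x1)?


Clause lengths: 3, 3, 3, 3, 3, 3, 3, 3.
Sum = 3 + 3 + 3 + 3 + 3 + 3 + 3 + 3 = 24.

24


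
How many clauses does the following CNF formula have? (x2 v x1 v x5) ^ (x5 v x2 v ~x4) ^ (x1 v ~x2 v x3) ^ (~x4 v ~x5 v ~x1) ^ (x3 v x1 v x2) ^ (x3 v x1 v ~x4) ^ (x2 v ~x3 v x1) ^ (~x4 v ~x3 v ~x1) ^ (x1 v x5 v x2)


Each group enclosed in parentheses joined by ^ is one clause.
Counting the conjuncts: 9 clauses.

9


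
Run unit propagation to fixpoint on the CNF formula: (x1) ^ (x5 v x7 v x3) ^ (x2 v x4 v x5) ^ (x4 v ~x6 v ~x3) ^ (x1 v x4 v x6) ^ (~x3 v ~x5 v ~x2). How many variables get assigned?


Unit propagation repeatedly assigns the literal in any unit clause, then simplifies.
Assignments in order: x1 = T.
No further unit clauses remain.
Total variables assigned = 1.

1


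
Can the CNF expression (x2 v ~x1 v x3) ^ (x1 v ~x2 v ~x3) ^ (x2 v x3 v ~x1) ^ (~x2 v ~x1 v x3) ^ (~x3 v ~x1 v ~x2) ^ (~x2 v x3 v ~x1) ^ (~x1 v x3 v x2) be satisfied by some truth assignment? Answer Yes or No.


Check all 8 possible truth assignments.
Number of satisfying assignments found: 4.
The formula is satisfiable.

Yes


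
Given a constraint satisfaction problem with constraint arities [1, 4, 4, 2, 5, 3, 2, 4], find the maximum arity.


The arities are: 1, 4, 4, 2, 5, 3, 2, 4.
Scan for the maximum value.
Maximum arity = 5.

5


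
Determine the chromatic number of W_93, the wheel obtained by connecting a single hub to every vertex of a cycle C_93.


W_93 consists of the cycle C_93 together with a hub vertex adjacent to every cycle vertex.
The cycle C_93 needs 3 colors (odd cycle -> 3).
The hub is adjacent to every cycle vertex, so it must receive a new color distinct from all of them.
Chromatic number = 3 + 1 = 4.

4


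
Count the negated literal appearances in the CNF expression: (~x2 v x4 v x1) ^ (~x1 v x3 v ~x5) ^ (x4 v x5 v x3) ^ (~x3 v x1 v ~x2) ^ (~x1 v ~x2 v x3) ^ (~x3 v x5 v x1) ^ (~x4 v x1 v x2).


Scan each clause for negated literals.
Clause 1: 1 negative; Clause 2: 2 negative; Clause 3: 0 negative; Clause 4: 2 negative; Clause 5: 2 negative; Clause 6: 1 negative; Clause 7: 1 negative.
Total negative literal occurrences = 9.

9


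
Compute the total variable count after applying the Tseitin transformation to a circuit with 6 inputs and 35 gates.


The Tseitin transformation introduces one auxiliary variable per gate.
Total variables = inputs + gates = 6 + 35 = 41.

41


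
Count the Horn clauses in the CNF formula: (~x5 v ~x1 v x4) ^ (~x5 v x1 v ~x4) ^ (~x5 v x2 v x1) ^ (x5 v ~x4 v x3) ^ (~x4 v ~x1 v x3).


A Horn clause has at most one positive literal.
Clause 1: 1 positive lit(s) -> Horn
Clause 2: 1 positive lit(s) -> Horn
Clause 3: 2 positive lit(s) -> not Horn
Clause 4: 2 positive lit(s) -> not Horn
Clause 5: 1 positive lit(s) -> Horn
Total Horn clauses = 3.

3


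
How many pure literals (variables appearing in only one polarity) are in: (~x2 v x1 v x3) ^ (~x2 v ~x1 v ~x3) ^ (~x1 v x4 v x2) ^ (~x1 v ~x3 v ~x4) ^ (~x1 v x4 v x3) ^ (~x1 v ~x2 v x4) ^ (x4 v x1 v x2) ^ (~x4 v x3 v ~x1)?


A pure literal appears in only one polarity across all clauses.
No pure literals found.
Count = 0.

0


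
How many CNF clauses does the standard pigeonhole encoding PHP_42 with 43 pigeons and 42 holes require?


The PHP encoding has two parts:
1) At-least-one-hole clauses: 43 (one per pigeon, each with 42 literals).
2) At-most-one-pigeon-per-hole clauses: 42 holes * C(43,2) = 42 * 903 = 37926.
Total clauses = 43 + 37926 = 37969.

37969


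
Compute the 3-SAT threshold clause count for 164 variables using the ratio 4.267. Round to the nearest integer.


The 3-SAT phase transition occurs at approximately 4.267 clauses per variable.
m = 4.267 * 164 = 699.788.
Rounded to nearest integer: 700.

700


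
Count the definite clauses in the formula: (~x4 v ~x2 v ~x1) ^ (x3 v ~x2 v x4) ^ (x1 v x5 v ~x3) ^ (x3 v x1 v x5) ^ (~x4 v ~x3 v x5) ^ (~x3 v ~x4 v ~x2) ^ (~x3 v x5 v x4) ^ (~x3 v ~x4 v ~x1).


A definite clause has exactly one positive literal.
Clause 1: 0 positive -> not definite
Clause 2: 2 positive -> not definite
Clause 3: 2 positive -> not definite
Clause 4: 3 positive -> not definite
Clause 5: 1 positive -> definite
Clause 6: 0 positive -> not definite
Clause 7: 2 positive -> not definite
Clause 8: 0 positive -> not definite
Definite clause count = 1.

1
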